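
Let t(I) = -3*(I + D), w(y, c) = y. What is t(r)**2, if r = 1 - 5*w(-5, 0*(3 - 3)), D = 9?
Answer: 11025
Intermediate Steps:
r = 26 (r = 1 - 5*(-5) = 1 + 25 = 26)
t(I) = -27 - 3*I (t(I) = -3*(I + 9) = -3*(9 + I) = -27 - 3*I)
t(r)**2 = (-27 - 3*26)**2 = (-27 - 78)**2 = (-105)**2 = 11025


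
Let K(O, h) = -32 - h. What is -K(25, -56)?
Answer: -24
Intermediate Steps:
-K(25, -56) = -(-32 - 1*(-56)) = -(-32 + 56) = -1*24 = -24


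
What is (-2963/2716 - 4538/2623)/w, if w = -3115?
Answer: 20097157/22191471820 ≈ 0.00090563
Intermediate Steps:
(-2963/2716 - 4538/2623)/w = (-2963/2716 - 4538/2623)/(-3115) = (-2963*1/2716 - 4538*1/2623)*(-1/3115) = (-2963/2716 - 4538/2623)*(-1/3115) = -20097157/7124068*(-1/3115) = 20097157/22191471820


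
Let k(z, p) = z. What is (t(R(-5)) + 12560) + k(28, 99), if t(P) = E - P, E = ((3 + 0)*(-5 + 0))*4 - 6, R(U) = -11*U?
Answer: 12467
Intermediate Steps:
E = -66 (E = (3*(-5))*4 - 6 = -15*4 - 6 = -60 - 6 = -66)
t(P) = -66 - P
(t(R(-5)) + 12560) + k(28, 99) = ((-66 - (-11)*(-5)) + 12560) + 28 = ((-66 - 1*55) + 12560) + 28 = ((-66 - 55) + 12560) + 28 = (-121 + 12560) + 28 = 12439 + 28 = 12467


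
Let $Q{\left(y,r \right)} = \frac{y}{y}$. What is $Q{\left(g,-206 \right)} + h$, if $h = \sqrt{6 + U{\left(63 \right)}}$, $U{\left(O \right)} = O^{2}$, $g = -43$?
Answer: $1 + 5 \sqrt{159} \approx 64.048$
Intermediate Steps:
$Q{\left(y,r \right)} = 1$
$h = 5 \sqrt{159}$ ($h = \sqrt{6 + 63^{2}} = \sqrt{6 + 3969} = \sqrt{3975} = 5 \sqrt{159} \approx 63.048$)
$Q{\left(g,-206 \right)} + h = 1 + 5 \sqrt{159}$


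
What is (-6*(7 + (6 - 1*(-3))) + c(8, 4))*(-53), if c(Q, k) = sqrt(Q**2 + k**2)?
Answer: 5088 - 212*sqrt(5) ≈ 4614.0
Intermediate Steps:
(-6*(7 + (6 - 1*(-3))) + c(8, 4))*(-53) = (-6*(7 + (6 - 1*(-3))) + sqrt(8**2 + 4**2))*(-53) = (-6*(7 + (6 + 3)) + sqrt(64 + 16))*(-53) = (-6*(7 + 9) + sqrt(80))*(-53) = (-6*16 + 4*sqrt(5))*(-53) = (-96 + 4*sqrt(5))*(-53) = 5088 - 212*sqrt(5)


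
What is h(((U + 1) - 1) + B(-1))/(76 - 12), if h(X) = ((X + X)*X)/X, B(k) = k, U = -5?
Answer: -3/16 ≈ -0.18750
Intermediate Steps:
h(X) = 2*X (h(X) = ((2*X)*X)/X = (2*X**2)/X = 2*X)
h(((U + 1) - 1) + B(-1))/(76 - 12) = (2*(((-5 + 1) - 1) - 1))/(76 - 12) = (2*((-4 - 1) - 1))/64 = (2*(-5 - 1))/64 = (2*(-6))/64 = (1/64)*(-12) = -3/16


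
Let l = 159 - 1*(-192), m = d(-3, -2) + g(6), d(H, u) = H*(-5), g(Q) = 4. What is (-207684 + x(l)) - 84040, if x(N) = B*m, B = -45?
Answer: -292579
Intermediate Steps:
d(H, u) = -5*H
m = 19 (m = -5*(-3) + 4 = 15 + 4 = 19)
l = 351 (l = 159 + 192 = 351)
x(N) = -855 (x(N) = -45*19 = -855)
(-207684 + x(l)) - 84040 = (-207684 - 855) - 84040 = -208539 - 84040 = -292579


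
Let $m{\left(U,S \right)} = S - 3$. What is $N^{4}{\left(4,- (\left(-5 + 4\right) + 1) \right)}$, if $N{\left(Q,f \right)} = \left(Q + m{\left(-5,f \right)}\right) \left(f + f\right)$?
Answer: $0$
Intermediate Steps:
$m{\left(U,S \right)} = -3 + S$ ($m{\left(U,S \right)} = S - 3 = -3 + S$)
$N{\left(Q,f \right)} = 2 f \left(-3 + Q + f\right)$ ($N{\left(Q,f \right)} = \left(Q + \left(-3 + f\right)\right) \left(f + f\right) = \left(-3 + Q + f\right) 2 f = 2 f \left(-3 + Q + f\right)$)
$N^{4}{\left(4,- (\left(-5 + 4\right) + 1) \right)} = \left(2 \left(- (\left(-5 + 4\right) + 1)\right) \left(-3 + 4 - \left(\left(-5 + 4\right) + 1\right)\right)\right)^{4} = \left(2 \left(- (-1 + 1)\right) \left(-3 + 4 - \left(-1 + 1\right)\right)\right)^{4} = \left(2 \left(\left(-1\right) 0\right) \left(-3 + 4 - 0\right)\right)^{4} = \left(2 \cdot 0 \left(-3 + 4 + 0\right)\right)^{4} = \left(2 \cdot 0 \cdot 1\right)^{4} = 0^{4} = 0$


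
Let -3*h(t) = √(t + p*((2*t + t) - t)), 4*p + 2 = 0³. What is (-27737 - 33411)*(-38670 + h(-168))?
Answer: 2364593160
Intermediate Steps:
p = -½ (p = -½ + (¼)*0³ = -½ + (¼)*0 = -½ + 0 = -½ ≈ -0.50000)
h(t) = 0 (h(t) = -√(t - ((2*t + t) - t)/2)/3 = -√(t - (3*t - t)/2)/3 = -√(t - t)/3 = -√0/3 = -⅓*0 = 0)
(-27737 - 33411)*(-38670 + h(-168)) = (-27737 - 33411)*(-38670 + 0) = -61148*(-38670) = 2364593160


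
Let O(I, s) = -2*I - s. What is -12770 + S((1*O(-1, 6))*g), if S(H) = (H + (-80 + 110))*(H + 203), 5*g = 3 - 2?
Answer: -171644/25 ≈ -6865.8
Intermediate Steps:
g = ⅕ (g = (3 - 2)/5 = (⅕)*1 = ⅕ ≈ 0.20000)
O(I, s) = -s - 2*I
S(H) = (30 + H)*(203 + H) (S(H) = (H + 30)*(203 + H) = (30 + H)*(203 + H))
-12770 + S((1*O(-1, 6))*g) = -12770 + (6090 + ((1*(-1*6 - 2*(-1)))*(⅕))² + 233*((1*(-1*6 - 2*(-1)))*(⅕))) = -12770 + (6090 + ((1*(-6 + 2))*(⅕))² + 233*((1*(-6 + 2))*(⅕))) = -12770 + (6090 + ((1*(-4))*(⅕))² + 233*((1*(-4))*(⅕))) = -12770 + (6090 + (-4*⅕)² + 233*(-4*⅕)) = -12770 + (6090 + (-⅘)² + 233*(-⅘)) = -12770 + (6090 + 16/25 - 932/5) = -12770 + 147606/25 = -171644/25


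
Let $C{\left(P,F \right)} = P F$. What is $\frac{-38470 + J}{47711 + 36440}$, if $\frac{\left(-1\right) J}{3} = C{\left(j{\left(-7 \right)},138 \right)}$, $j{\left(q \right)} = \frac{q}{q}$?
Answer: $- \frac{38884}{84151} \approx -0.46207$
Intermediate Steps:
$j{\left(q \right)} = 1$
$C{\left(P,F \right)} = F P$
$J = -414$ ($J = - 3 \cdot 138 \cdot 1 = \left(-3\right) 138 = -414$)
$\frac{-38470 + J}{47711 + 36440} = \frac{-38470 - 414}{47711 + 36440} = - \frac{38884}{84151}$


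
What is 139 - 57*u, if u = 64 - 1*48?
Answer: -773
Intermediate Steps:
u = 16 (u = 64 - 48 = 16)
139 - 57*u = 139 - 57*16 = 139 - 912 = -773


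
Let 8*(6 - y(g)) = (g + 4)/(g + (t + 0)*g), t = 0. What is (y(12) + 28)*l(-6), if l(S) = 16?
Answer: 1624/3 ≈ 541.33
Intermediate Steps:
y(g) = 6 - (4 + g)/(8*g) (y(g) = 6 - (g + 4)/(8*(g + (0 + 0)*g)) = 6 - (4 + g)/(8*(g + 0*g)) = 6 - (4 + g)/(8*(g + 0)) = 6 - (4 + g)/(8*g))
(y(12) + 28)*l(-6) = ((⅛)*(-4 + 47*12)/12 + 28)*16 = ((⅛)*(1/12)*(-4 + 564) + 28)*16 = ((⅛)*(1/12)*560 + 28)*16 = (35/6 + 28)*16 = (203/6)*16 = 1624/3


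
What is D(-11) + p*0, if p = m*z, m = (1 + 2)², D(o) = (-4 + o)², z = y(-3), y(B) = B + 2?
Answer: 225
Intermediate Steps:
y(B) = 2 + B
z = -1 (z = 2 - 3 = -1)
m = 9 (m = 3² = 9)
p = -9 (p = 9*(-1) = -9)
D(-11) + p*0 = (-4 - 11)² - 9*0 = (-15)² + 0 = 225 + 0 = 225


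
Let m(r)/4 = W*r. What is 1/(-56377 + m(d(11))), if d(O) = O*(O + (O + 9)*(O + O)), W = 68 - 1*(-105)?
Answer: 1/3376635 ≈ 2.9615e-7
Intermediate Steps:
W = 173 (W = 68 + 105 = 173)
d(O) = O*(O + 2*O*(9 + O)) (d(O) = O*(O + (9 + O)*(2*O)) = O*(O + 2*O*(9 + O)))
m(r) = 692*r (m(r) = 4*(173*r) = 692*r)
1/(-56377 + m(d(11))) = 1/(-56377 + 692*(11²*(19 + 2*11))) = 1/(-56377 + 692*(121*(19 + 22))) = 1/(-56377 + 692*(121*41)) = 1/(-56377 + 692*4961) = 1/(-56377 + 3433012) = 1/3376635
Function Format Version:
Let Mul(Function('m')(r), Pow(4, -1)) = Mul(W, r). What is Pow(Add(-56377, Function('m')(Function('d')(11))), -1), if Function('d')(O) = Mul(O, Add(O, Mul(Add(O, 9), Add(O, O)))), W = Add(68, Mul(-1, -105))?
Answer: Rational(1, 3376635) ≈ 2.9615e-7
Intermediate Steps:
W = 173 (W = Add(68, 105) = 173)
Function('d')(O) = Mul(O, Add(O, Mul(2, O, Add(9, O)))) (Function('d')(O) = Mul(O, Add(O, Mul(Add(9, O), Mul(2, O)))) = Mul(O, Add(O, Mul(2, O, Add(9, O)))))
Function('m')(r) = Mul(692, r) (Function('m')(r) = Mul(4, Mul(173, r)) = Mul(692, r))
Pow(Add(-56377, Function('m')(Function('d')(11))), -1) = Pow(Add(-56377, Mul(692, Mul(Pow(11, 2), Add(19, Mul(2, 11))))), -1) = Pow(Add(-56377, Mul(692, Mul(121, Add(19, 22)))), -1) = Pow(Add(-56377, Mul(692, Mul(121, 41))), -1) = Pow(Add(-56377, Mul(692, 4961)), -1) = Pow(Add(-56377, 3433012), -1) = Pow(3376635, -1) = Rational(1, 3376635)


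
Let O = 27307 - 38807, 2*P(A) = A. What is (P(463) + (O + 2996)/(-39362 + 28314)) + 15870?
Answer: 44474469/2762 ≈ 16102.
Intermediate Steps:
P(A) = A/2
O = -11500
(P(463) + (O + 2996)/(-39362 + 28314)) + 15870 = ((½)*463 + (-11500 + 2996)/(-39362 + 28314)) + 15870 = (463/2 - 8504/(-11048)) + 15870 = (463/2 - 8504*(-1/11048)) + 15870 = (463/2 + 1063/1381) + 15870 = 641529/2762 + 15870 = 44474469/2762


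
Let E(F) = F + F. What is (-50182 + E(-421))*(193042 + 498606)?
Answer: -35290647552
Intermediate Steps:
E(F) = 2*F
(-50182 + E(-421))*(193042 + 498606) = (-50182 + 2*(-421))*(193042 + 498606) = (-50182 - 842)*691648 = -51024*691648 = -35290647552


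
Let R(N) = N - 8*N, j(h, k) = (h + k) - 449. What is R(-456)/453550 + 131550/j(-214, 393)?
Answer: -994394011/2040975 ≈ -487.22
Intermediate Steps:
j(h, k) = -449 + h + k
R(N) = -7*N
R(-456)/453550 + 131550/j(-214, 393) = -7*(-456)/453550 + 131550/(-449 - 214 + 393) = 3192*(1/453550) + 131550/(-270) = 1596/226775 + 131550*(-1/270) = 1596/226775 - 4385/9 = -994394011/2040975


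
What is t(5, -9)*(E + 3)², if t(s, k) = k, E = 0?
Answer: -81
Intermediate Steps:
t(5, -9)*(E + 3)² = -9*(0 + 3)² = -9*3² = -9*9 = -81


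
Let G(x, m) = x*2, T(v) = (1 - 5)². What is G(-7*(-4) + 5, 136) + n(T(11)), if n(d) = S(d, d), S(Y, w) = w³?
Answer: 4162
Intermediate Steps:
T(v) = 16 (T(v) = (-4)² = 16)
G(x, m) = 2*x
n(d) = d³
G(-7*(-4) + 5, 136) + n(T(11)) = 2*(-7*(-4) + 5) + 16³ = 2*(28 + 5) + 4096 = 2*33 + 4096 = 66 + 4096 = 4162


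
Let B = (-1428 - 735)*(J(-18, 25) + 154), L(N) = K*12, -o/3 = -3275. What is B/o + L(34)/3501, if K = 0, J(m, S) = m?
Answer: -98056/3275 ≈ -29.941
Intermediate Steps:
o = 9825 (o = -3*(-3275) = 9825)
L(N) = 0 (L(N) = 0*12 = 0)
B = -294168 (B = (-1428 - 735)*(-18 + 154) = -2163*136 = -294168)
B/o + L(34)/3501 = -294168/9825 + 0/3501 = -294168*1/9825 + 0*(1/3501) = -98056/3275 + 0 = -98056/3275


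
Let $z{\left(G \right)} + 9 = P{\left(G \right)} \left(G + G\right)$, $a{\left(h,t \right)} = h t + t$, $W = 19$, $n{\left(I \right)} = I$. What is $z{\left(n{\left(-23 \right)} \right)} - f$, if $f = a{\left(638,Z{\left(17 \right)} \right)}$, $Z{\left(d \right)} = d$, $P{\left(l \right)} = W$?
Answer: $-11746$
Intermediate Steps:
$P{\left(l \right)} = 19$
$a{\left(h,t \right)} = t + h t$
$z{\left(G \right)} = -9 + 38 G$ ($z{\left(G \right)} = -9 + 19 \left(G + G\right) = -9 + 19 \cdot 2 G = -9 + 38 G$)
$f = 10863$ ($f = 17 \left(1 + 638\right) = 17 \cdot 639 = 10863$)
$z{\left(n{\left(-23 \right)} \right)} - f = \left(-9 + 38 \left(-23\right)\right) - 10863 = \left(-9 - 874\right) - 10863 = -883 - 10863 = -11746$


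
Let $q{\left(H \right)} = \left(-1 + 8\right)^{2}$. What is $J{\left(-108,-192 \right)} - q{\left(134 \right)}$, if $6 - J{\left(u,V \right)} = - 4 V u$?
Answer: $82901$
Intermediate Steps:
$J{\left(u,V \right)} = 6 + 4 V u$ ($J{\left(u,V \right)} = 6 - - 4 V u = 6 + 4 V u$)
$q{\left(H \right)} = 49$ ($q{\left(H \right)} = 7^{2} = 49$)
$J{\left(-108,-192 \right)} - q{\left(134 \right)} = \left(6 + 4 \left(-192\right) \left(-108\right)\right) - 49 = \left(6 + 82944\right) - 49 = 82950 - 49 = 82901$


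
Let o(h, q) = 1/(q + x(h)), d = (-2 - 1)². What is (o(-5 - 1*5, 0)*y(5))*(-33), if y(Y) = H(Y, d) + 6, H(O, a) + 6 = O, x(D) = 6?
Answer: -55/2 ≈ -27.500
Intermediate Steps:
d = 9 (d = (-3)² = 9)
H(O, a) = -6 + O
o(h, q) = 1/(6 + q) (o(h, q) = 1/(q + 6) = 1/(6 + q))
y(Y) = Y (y(Y) = (-6 + Y) + 6 = Y)
(o(-5 - 1*5, 0)*y(5))*(-33) = (5/(6 + 0))*(-33) = (5/6)*(-33) = ((⅙)*5)*(-33) = (⅚)*(-33) = -55/2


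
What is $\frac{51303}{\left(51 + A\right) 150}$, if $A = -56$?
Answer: $- \frac{17101}{250} \approx -68.404$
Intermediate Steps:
$\frac{51303}{\left(51 + A\right) 150} = \frac{51303}{\left(51 - 56\right) 150} = \frac{51303}{\left(-5\right) 150} = \frac{51303}{-750} = 51303 \left(- \frac{1}{750}\right) = - \frac{17101}{250}$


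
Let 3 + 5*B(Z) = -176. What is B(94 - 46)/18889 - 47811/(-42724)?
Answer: 4507862299/4035068180 ≈ 1.1172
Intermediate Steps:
B(Z) = -179/5 (B(Z) = -⅗ + (⅕)*(-176) = -⅗ - 176/5 = -179/5)
B(94 - 46)/18889 - 47811/(-42724) = -179/5/18889 - 47811/(-42724) = -179/5*1/18889 - 47811*(-1/42724) = -179/94445 + 47811/42724 = 4507862299/4035068180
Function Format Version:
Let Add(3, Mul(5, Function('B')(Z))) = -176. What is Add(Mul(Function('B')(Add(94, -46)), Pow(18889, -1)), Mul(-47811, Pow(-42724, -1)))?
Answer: Rational(4507862299, 4035068180) ≈ 1.1172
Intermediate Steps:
Function('B')(Z) = Rational(-179, 5) (Function('B')(Z) = Add(Rational(-3, 5), Mul(Rational(1, 5), -176)) = Add(Rational(-3, 5), Rational(-176, 5)) = Rational(-179, 5))
Add(Mul(Function('B')(Add(94, -46)), Pow(18889, -1)), Mul(-47811, Pow(-42724, -1))) = Add(Mul(Rational(-179, 5), Pow(18889, -1)), Mul(-47811, Pow(-42724, -1))) = Add(Mul(Rational(-179, 5), Rational(1, 18889)), Mul(-47811, Rational(-1, 42724))) = Add(Rational(-179, 94445), Rational(47811, 42724)) = Rational(4507862299, 4035068180)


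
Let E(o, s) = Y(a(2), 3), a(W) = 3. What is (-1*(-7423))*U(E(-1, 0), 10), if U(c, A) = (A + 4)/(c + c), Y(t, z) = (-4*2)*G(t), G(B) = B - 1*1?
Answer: -51961/16 ≈ -3247.6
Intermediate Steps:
G(B) = -1 + B (G(B) = B - 1 = -1 + B)
Y(t, z) = 8 - 8*t (Y(t, z) = (-4*2)*(-1 + t) = -8*(-1 + t) = 8 - 8*t)
E(o, s) = -16 (E(o, s) = 8 - 8*3 = 8 - 24 = -16)
U(c, A) = (4 + A)/(2*c) (U(c, A) = (4 + A)/((2*c)) = (4 + A)*(1/(2*c)) = (4 + A)/(2*c))
(-1*(-7423))*U(E(-1, 0), 10) = (-1*(-7423))*((½)*(4 + 10)/(-16)) = 7423*((½)*(-1/16)*14) = 7423*(-7/16) = -51961/16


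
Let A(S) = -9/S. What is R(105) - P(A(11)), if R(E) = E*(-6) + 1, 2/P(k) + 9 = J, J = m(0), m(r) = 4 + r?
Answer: -3143/5 ≈ -628.60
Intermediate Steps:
J = 4 (J = 4 + 0 = 4)
P(k) = -⅖ (P(k) = 2/(-9 + 4) = 2/(-5) = 2*(-⅕) = -⅖)
R(E) = 1 - 6*E (R(E) = -6*E + 1 = 1 - 6*E)
R(105) - P(A(11)) = (1 - 6*105) - 1*(-⅖) = (1 - 630) + ⅖ = -629 + ⅖ = -3143/5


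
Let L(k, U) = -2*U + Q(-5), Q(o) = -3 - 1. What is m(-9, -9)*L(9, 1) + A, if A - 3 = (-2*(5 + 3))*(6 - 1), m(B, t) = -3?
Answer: -59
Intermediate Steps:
Q(o) = -4
A = -77 (A = 3 + (-2*(5 + 3))*(6 - 1) = 3 - 2*8*5 = 3 - 16*5 = 3 - 80 = -77)
L(k, U) = -4 - 2*U (L(k, U) = -2*U - 4 = -4 - 2*U)
m(-9, -9)*L(9, 1) + A = -3*(-4 - 2*1) - 77 = -3*(-4 - 2) - 77 = -3*(-6) - 77 = 18 - 77 = -59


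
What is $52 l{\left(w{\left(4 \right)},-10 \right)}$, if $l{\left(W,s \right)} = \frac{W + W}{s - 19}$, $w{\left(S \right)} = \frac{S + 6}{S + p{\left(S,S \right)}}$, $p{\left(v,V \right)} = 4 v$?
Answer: $- \frac{52}{29} \approx -1.7931$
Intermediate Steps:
$w{\left(S \right)} = \frac{6 + S}{5 S}$ ($w{\left(S \right)} = \frac{S + 6}{S + 4 S} = \frac{6 + S}{5 S}$)
$l{\left(W,s \right)} = \frac{2 W}{-19 + s}$
$52 l{\left(w{\left(4 \right)},-10 \right)} = 52 \frac{2 \frac{6 + 4}{5 \cdot 4}}{-19 - 10} = 52 \frac{2 \cdot \frac{1}{5} \cdot \frac{1}{4} \cdot 10}{-29} = 52 \cdot 2 \cdot \frac{1}{2} \left(- \frac{1}{29}\right) = 52 \left(- \frac{1}{29}\right) = - \frac{52}{29}$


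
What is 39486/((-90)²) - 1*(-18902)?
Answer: 25524281/1350 ≈ 18907.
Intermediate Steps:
39486/((-90)²) - 1*(-18902) = 39486/8100 + 18902 = 39486*(1/8100) + 18902 = 6581/1350 + 18902 = 25524281/1350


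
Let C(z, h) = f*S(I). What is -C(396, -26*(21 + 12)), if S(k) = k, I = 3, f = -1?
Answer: 3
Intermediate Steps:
C(z, h) = -3 (C(z, h) = -1*3 = -3)
-C(396, -26*(21 + 12)) = -1*(-3) = 3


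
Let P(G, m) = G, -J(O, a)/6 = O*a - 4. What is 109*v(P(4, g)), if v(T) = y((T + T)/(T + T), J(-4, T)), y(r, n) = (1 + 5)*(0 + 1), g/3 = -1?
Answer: 654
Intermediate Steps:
J(O, a) = 24 - 6*O*a (J(O, a) = -6*(O*a - 4) = -6*(-4 + O*a) = 24 - 6*O*a)
g = -3 (g = 3*(-1) = -3)
y(r, n) = 6 (y(r, n) = 6*1 = 6)
v(T) = 6
109*v(P(4, g)) = 109*6 = 654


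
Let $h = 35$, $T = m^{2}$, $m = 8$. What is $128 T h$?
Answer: $286720$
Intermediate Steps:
$T = 64$ ($T = 8^{2} = 64$)
$128 T h = 128 \cdot 64 \cdot 35 = 8192 \cdot 35 = 286720$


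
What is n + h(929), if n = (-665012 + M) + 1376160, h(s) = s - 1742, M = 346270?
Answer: 1056605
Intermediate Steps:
h(s) = -1742 + s
n = 1057418 (n = (-665012 + 346270) + 1376160 = -318742 + 1376160 = 1057418)
n + h(929) = 1057418 + (-1742 + 929) = 1057418 - 813 = 1056605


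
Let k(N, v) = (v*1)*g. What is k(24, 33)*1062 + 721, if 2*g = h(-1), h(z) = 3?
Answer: 53290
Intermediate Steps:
g = 3/2 (g = (½)*3 = 3/2 ≈ 1.5000)
k(N, v) = 3*v/2 (k(N, v) = (v*1)*(3/2) = v*(3/2) = 3*v/2)
k(24, 33)*1062 + 721 = ((3/2)*33)*1062 + 721 = (99/2)*1062 + 721 = 52569 + 721 = 53290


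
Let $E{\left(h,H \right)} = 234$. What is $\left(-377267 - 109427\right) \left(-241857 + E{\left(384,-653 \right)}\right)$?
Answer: $117596464362$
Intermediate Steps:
$\left(-377267 - 109427\right) \left(-241857 + E{\left(384,-653 \right)}\right) = \left(-377267 - 109427\right) \left(-241857 + 234\right) = \left(-486694\right) \left(-241623\right) = 117596464362$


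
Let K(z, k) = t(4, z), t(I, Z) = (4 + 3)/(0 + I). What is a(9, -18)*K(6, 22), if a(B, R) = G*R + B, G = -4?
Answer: 567/4 ≈ 141.75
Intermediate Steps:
t(I, Z) = 7/I
K(z, k) = 7/4
a(B, R) = B - 4*R (a(B, R) = -4*R + B = B - 4*R)
a(9, -18)*K(6, 22) = (9 - 4*(-18))*(7/4) = (9 + 72)*(7/4) = 81*(7/4) = 567/4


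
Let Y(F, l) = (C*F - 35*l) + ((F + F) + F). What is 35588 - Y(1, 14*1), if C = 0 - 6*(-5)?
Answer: 36045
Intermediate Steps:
C = 30 (C = 0 + 30 = 30)
Y(F, l) = -35*l + 33*F (Y(F, l) = (30*F - 35*l) + ((F + F) + F) = (-35*l + 30*F) + (2*F + F) = (-35*l + 30*F) + 3*F = -35*l + 33*F)
35588 - Y(1, 14*1) = 35588 - (-490 + 33*1) = 35588 - (-35*14 + 33) = 35588 - (-490 + 33) = 35588 - 1*(-457) = 35588 + 457 = 36045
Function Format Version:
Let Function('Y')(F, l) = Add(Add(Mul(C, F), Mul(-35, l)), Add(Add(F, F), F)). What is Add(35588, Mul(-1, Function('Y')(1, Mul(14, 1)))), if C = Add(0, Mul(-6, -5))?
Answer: 36045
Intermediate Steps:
C = 30 (C = Add(0, 30) = 30)
Function('Y')(F, l) = Add(Mul(-35, l), Mul(33, F)) (Function('Y')(F, l) = Add(Add(Mul(30, F), Mul(-35, l)), Add(Add(F, F), F)) = Add(Add(Mul(-35, l), Mul(30, F)), Add(Mul(2, F), F)) = Add(Add(Mul(-35, l), Mul(30, F)), Mul(3, F)) = Add(Mul(-35, l), Mul(33, F)))
Add(35588, Mul(-1, Function('Y')(1, Mul(14, 1)))) = Add(35588, Mul(-1, Add(Mul(-35, Mul(14, 1)), Mul(33, 1)))) = Add(35588, Mul(-1, Add(Mul(-35, 14), 33))) = Add(35588, Mul(-1, Add(-490, 33))) = Add(35588, Mul(-1, -457)) = Add(35588, 457) = 36045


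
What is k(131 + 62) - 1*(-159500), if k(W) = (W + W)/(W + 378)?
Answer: 91074886/571 ≈ 1.5950e+5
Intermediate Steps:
k(W) = 2*W/(378 + W) (k(W) = (2*W)/(378 + W) = 2*W/(378 + W))
k(131 + 62) - 1*(-159500) = 2*(131 + 62)/(378 + (131 + 62)) - 1*(-159500) = 2*193/(378 + 193) + 159500 = 2*193/571 + 159500 = 2*193*(1/571) + 159500 = 386/571 + 159500 = 91074886/571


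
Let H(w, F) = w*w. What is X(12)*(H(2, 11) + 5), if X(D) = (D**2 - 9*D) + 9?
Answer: 405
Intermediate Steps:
H(w, F) = w**2
X(D) = 9 + D**2 - 9*D
X(12)*(H(2, 11) + 5) = (9 + 12**2 - 9*12)*(2**2 + 5) = (9 + 144 - 108)*(4 + 5) = 45*9 = 405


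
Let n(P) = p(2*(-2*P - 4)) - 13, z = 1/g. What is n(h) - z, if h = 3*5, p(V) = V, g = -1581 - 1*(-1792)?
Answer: -17092/211 ≈ -81.005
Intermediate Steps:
g = 211 (g = -1581 + 1792 = 211)
z = 1/211 ≈ 0.0047393
h = 15
n(P) = -21 - 4*P (n(P) = 2*(-2*P - 4) - 13 = 2*(-4 - 2*P) - 13 = (-8 - 4*P) - 13 = -21 - 4*P)
n(h) - z = (-21 - 4*15) - 1*1/211 = (-21 - 60) - 1/211 = -81 - 1/211 = -17092/211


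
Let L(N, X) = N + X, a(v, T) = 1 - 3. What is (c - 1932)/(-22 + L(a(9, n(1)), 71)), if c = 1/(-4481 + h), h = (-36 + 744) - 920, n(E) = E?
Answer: -9066877/220571 ≈ -41.106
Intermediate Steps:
a(v, T) = -2
h = -212 (h = 708 - 920 = -212)
c = -1/4693 (c = 1/(-4481 - 212) = 1/(-4693) = -1/4693 ≈ -0.00021308)
(c - 1932)/(-22 + L(a(9, n(1)), 71)) = (-1/4693 - 1932)/(-22 + (-2 + 71)) = -9066877/(4693*(-22 + 69)) = -9066877/4693/47 = -9066877/4693*1/47 = -9066877/220571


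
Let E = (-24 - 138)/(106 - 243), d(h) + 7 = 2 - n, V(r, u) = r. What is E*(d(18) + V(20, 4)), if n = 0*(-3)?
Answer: 2430/137 ≈ 17.737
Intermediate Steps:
n = 0
d(h) = -5 (d(h) = -7 + (2 - 1*0) = -7 + (2 + 0) = -7 + 2 = -5)
E = 162/137 (E = -162/(-137) = -162*(-1/137) = 162/137 ≈ 1.1825)
E*(d(18) + V(20, 4)) = 162*(-5 + 20)/137 = (162/137)*15 = 2430/137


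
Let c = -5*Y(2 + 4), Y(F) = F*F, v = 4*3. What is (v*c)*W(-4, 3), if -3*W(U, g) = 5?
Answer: 3600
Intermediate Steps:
W(U, g) = -5/3 (W(U, g) = -1/3*5 = -5/3)
v = 12
Y(F) = F**2
c = -180 (c = -5*(2 + 4)**2 = -5*6**2 = -5*36 = -180)
(v*c)*W(-4, 3) = (12*(-180))*(-5/3) = -2160*(-5/3) = 3600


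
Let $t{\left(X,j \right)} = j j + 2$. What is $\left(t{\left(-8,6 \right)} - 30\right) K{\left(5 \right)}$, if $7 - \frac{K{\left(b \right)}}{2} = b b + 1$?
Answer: $-304$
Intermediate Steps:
$K{\left(b \right)} = 12 - 2 b^{2}$ ($K{\left(b \right)} = 14 - 2 \left(b b + 1\right) = 14 - 2 \left(b^{2} + 1\right) = 14 - 2 \left(1 + b^{2}\right) = 14 - \left(2 + 2 b^{2}\right) = 12 - 2 b^{2}$)
$t{\left(X,j \right)} = 2 + j^{2}$ ($t{\left(X,j \right)} = j^{2} + 2 = 2 + j^{2}$)
$\left(t{\left(-8,6 \right)} - 30\right) K{\left(5 \right)} = \left(\left(2 + 6^{2}\right) - 30\right) \left(12 - 2 \cdot 5^{2}\right) = \left(\left(2 + 36\right) - 30\right) \left(12 - 50\right) = \left(38 - 30\right) \left(12 - 50\right) = 8 \left(-38\right) = -304$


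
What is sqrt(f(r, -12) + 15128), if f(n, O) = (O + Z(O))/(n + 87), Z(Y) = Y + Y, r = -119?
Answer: sqrt(242066)/4 ≈ 123.00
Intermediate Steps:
Z(Y) = 2*Y
f(n, O) = 3*O/(87 + n) (f(n, O) = (O + 2*O)/(n + 87) = (3*O)/(87 + n) = 3*O/(87 + n))
sqrt(f(r, -12) + 15128) = sqrt(3*(-12)/(87 - 119) + 15128) = sqrt(3*(-12)/(-32) + 15128) = sqrt(3*(-12)*(-1/32) + 15128) = sqrt(9/8 + 15128) = sqrt(121033/8) = sqrt(242066)/4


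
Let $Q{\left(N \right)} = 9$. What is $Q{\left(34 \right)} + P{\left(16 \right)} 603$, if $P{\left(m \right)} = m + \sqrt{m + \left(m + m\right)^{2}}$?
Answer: $9657 + 2412 \sqrt{65} \approx 29103.0$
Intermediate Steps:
$P{\left(m \right)} = m + \sqrt{m + 4 m^{2}}$ ($P{\left(m \right)} = m + \sqrt{m + \left(2 m\right)^{2}} = m + \sqrt{m + 4 m^{2}}$)
$Q{\left(34 \right)} + P{\left(16 \right)} 603 = 9 + \left(16 + \sqrt{16 \left(1 + 4 \cdot 16\right)}\right) 603 = 9 + \left(16 + \sqrt{16 \left(1 + 64\right)}\right) 603 = 9 + \left(16 + \sqrt{16 \cdot 65}\right) 603 = 9 + \left(16 + \sqrt{1040}\right) 603 = 9 + \left(16 + 4 \sqrt{65}\right) 603 = 9 + \left(9648 + 2412 \sqrt{65}\right) = 9657 + 2412 \sqrt{65}$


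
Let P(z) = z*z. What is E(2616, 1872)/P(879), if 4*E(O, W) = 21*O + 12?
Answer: 4579/257547 ≈ 0.017779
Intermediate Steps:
E(O, W) = 3 + 21*O/4 (E(O, W) = (21*O + 12)/4 = (12 + 21*O)/4 = 3 + 21*O/4)
P(z) = z**2
E(2616, 1872)/P(879) = (3 + (21/4)*2616)/(879**2) = (3 + 13734)/772641 = 13737*(1/772641) = 4579/257547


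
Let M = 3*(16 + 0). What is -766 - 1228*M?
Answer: -59710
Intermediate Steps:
M = 48 (M = 3*16 = 48)
-766 - 1228*M = -766 - 1228*48 = -766 - 58944 = -59710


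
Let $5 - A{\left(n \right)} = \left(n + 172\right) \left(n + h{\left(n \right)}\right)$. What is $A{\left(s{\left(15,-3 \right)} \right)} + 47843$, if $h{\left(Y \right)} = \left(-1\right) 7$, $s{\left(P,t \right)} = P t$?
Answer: $54452$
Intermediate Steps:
$h{\left(Y \right)} = -7$
$A{\left(n \right)} = 5 - \left(-7 + n\right) \left(172 + n\right)$ ($A{\left(n \right)} = 5 - \left(n + 172\right) \left(n - 7\right) = 5 - \left(172 + n\right) \left(-7 + n\right) = 5 - \left(-7 + n\right) \left(172 + n\right)$)
$A{\left(s{\left(15,-3 \right)} \right)} + 47843 = \left(1209 - \left(15 \left(-3\right)\right)^{2} - 165 \cdot 15 \left(-3\right)\right) + 47843 = \left(1209 - \left(-45\right)^{2} - -7425\right) + 47843 = \left(1209 - 2025 + 7425\right) + 47843 = 6609 + 47843 = 54452$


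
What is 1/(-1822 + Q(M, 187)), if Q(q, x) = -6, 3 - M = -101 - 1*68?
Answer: -1/1828 ≈ -0.00054705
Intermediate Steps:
M = 172 (M = 3 - (-101 - 1*68) = 3 - (-101 - 68) = 3 - 1*(-169) = 3 + 169 = 172)
1/(-1822 + Q(M, 187)) = 1/(-1822 - 6) = 1/(-1828) = -1/1828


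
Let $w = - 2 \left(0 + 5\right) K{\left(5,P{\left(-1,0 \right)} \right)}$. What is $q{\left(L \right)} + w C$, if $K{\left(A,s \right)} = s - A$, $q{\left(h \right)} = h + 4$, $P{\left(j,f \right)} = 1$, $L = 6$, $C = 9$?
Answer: $370$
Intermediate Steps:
$q{\left(h \right)} = 4 + h$
$w = 40$ ($w = - 2 \left(0 + 5\right) \left(1 - 5\right) = \left(-2\right) 5 \left(1 - 5\right) = \left(-10\right) \left(-4\right) = 40$)
$q{\left(L \right)} + w C = \left(4 + 6\right) + 40 \cdot 9 = 10 + 360 = 370$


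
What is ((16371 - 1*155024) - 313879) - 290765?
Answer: -743297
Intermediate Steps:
((16371 - 1*155024) - 313879) - 290765 = ((16371 - 155024) - 313879) - 290765 = (-138653 - 313879) - 290765 = -452532 - 290765 = -743297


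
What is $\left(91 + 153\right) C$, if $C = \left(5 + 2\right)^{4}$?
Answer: $585844$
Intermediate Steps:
$C = 2401$ ($C = 7^{4} = 2401$)
$\left(91 + 153\right) C = \left(91 + 153\right) 2401 = 244 \cdot 2401 = 585844$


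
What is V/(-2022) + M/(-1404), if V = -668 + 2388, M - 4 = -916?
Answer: -7928/39429 ≈ -0.20107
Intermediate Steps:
M = -912 (M = 4 - 916 = -912)
V = 1720
V/(-2022) + M/(-1404) = 1720/(-2022) - 912/(-1404) = 1720*(-1/2022) - 912*(-1/1404) = -860/1011 + 76/117 = -7928/39429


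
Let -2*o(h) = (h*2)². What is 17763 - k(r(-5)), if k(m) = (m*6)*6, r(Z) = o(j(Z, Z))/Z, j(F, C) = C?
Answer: 17403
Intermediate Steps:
o(h) = -2*h² (o(h) = -4*h²/2 = -2*h²)
r(Z) = -2*Z (r(Z) = (-2*Z²)/Z = -2*Z)
k(m) = 36*m (k(m) = (6*m)*6 = 36*m)
17763 - k(r(-5)) = 17763 - 36*(-2*(-5)) = 17763 - 36*10 = 17763 - 1*360 = 17763 - 360 = 17403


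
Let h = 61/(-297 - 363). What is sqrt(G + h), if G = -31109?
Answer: I*sqrt(3387780165)/330 ≈ 176.38*I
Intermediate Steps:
h = -61/660 (h = 61/(-660) = -1/660*61 = -61/660 ≈ -0.092424)
sqrt(G + h) = sqrt(-31109 - 61/660) = sqrt(-20532001/660) = I*sqrt(3387780165)/330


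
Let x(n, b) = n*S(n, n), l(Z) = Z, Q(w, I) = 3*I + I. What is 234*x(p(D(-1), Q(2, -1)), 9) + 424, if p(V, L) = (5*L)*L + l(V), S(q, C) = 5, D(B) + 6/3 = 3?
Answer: 95194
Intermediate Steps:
Q(w, I) = 4*I
D(B) = 1 (D(B) = -2 + 3 = 1)
p(V, L) = V + 5*L**2 (p(V, L) = (5*L)*L + V = 5*L**2 + V = V + 5*L**2)
x(n, b) = 5*n (x(n, b) = n*5 = 5*n)
234*x(p(D(-1), Q(2, -1)), 9) + 424 = 234*(5*(1 + 5*(4*(-1))**2)) + 424 = 234*(5*(1 + 5*(-4)**2)) + 424 = 234*(5*(1 + 5*16)) + 424 = 234*(5*(1 + 80)) + 424 = 234*(5*81) + 424 = 234*405 + 424 = 94770 + 424 = 95194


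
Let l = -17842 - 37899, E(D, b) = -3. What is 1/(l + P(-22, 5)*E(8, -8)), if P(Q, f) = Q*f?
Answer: -1/55411 ≈ -1.8047e-5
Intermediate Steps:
l = -55741
1/(l + P(-22, 5)*E(8, -8)) = 1/(-55741 - 22*5*(-3)) = 1/(-55741 - 110*(-3)) = 1/(-55741 + 330) = 1/(-55411) = -1/55411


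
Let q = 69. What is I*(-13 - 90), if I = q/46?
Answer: -309/2 ≈ -154.50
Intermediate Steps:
I = 3/2 (I = 69/46 = 69*(1/46) = 3/2 ≈ 1.5000)
I*(-13 - 90) = 3*(-13 - 90)/2 = (3/2)*(-103) = -309/2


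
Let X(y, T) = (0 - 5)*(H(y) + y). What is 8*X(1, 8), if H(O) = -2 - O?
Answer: 80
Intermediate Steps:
X(y, T) = 10 (X(y, T) = (0 - 5)*((-2 - y) + y) = -5*(-2) = 10)
8*X(1, 8) = 8*10 = 80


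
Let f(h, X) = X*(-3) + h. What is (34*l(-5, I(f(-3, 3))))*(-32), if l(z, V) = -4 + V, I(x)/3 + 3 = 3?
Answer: 4352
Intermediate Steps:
f(h, X) = h - 3*X (f(h, X) = -3*X + h = h - 3*X)
I(x) = 0 (I(x) = -9 + 3*3 = -9 + 9 = 0)
(34*l(-5, I(f(-3, 3))))*(-32) = (34*(-4 + 0))*(-32) = (34*(-4))*(-32) = -136*(-32) = 4352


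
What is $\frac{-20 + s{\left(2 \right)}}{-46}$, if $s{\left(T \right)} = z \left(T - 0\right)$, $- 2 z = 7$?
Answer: $\frac{27}{46} \approx 0.58696$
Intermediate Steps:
$z = - \frac{7}{2}$ ($z = \left(- \frac{1}{2}\right) 7 = - \frac{7}{2} \approx -3.5$)
$s{\left(T \right)} = - \frac{7 T}{2}$ ($s{\left(T \right)} = - \frac{7 \left(T - 0\right)}{2} = - \frac{7 \left(T + 0\right)}{2} = - \frac{7 T}{2}$)
$\frac{-20 + s{\left(2 \right)}}{-46} = \frac{-20 - 7}{-46} = \left(-20 - 7\right) \left(- \frac{1}{46}\right) = \left(-27\right) \left(- \frac{1}{46}\right) = \frac{27}{46}$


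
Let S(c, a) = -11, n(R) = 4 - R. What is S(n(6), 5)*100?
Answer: -1100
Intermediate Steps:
S(n(6), 5)*100 = -11*100 = -1100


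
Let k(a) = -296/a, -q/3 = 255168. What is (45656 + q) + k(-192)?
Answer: -17276315/24 ≈ -7.1985e+5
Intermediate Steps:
q = -765504 (q = -3*255168 = -765504)
(45656 + q) + k(-192) = (45656 - 765504) - 296/(-192) = -719848 - 296*(-1/192) = -719848 + 37/24 = -17276315/24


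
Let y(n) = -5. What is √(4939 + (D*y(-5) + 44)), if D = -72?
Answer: √5343 ≈ 73.096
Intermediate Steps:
√(4939 + (D*y(-5) + 44)) = √(4939 + (-72*(-5) + 44)) = √(4939 + (360 + 44)) = √(4939 + 404) = √5343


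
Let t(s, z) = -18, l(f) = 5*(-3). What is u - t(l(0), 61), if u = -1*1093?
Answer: -1075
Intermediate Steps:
u = -1093
l(f) = -15
u - t(l(0), 61) = -1093 - 1*(-18) = -1093 + 18 = -1075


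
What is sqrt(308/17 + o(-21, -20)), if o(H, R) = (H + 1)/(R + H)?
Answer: 2*sqrt(2259674)/697 ≈ 4.3134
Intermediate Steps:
o(H, R) = (1 + H)/(H + R)
sqrt(308/17 + o(-21, -20)) = sqrt(308/17 + (1 - 21)/(-21 - 20)) = sqrt(308*(1/17) - 20/(-41)) = sqrt(308/17 - 1/41*(-20)) = sqrt(308/17 + 20/41) = sqrt(12968/697) = 2*sqrt(2259674)/697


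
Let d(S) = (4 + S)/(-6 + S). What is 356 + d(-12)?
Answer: 3208/9 ≈ 356.44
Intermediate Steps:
d(S) = (4 + S)/(-6 + S)
356 + d(-12) = 356 + (4 - 12)/(-6 - 12) = 356 - 8/(-18) = 356 - 1/18*(-8) = 356 + 4/9 = 3208/9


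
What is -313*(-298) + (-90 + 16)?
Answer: 93200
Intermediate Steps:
-313*(-298) + (-90 + 16) = 93274 - 74 = 93200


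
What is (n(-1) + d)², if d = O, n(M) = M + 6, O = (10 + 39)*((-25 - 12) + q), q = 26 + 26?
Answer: 547600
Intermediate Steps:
q = 52
O = 735 (O = (10 + 39)*((-25 - 12) + 52) = 49*(-37 + 52) = 49*15 = 735)
n(M) = 6 + M
d = 735
(n(-1) + d)² = ((6 - 1) + 735)² = (5 + 735)² = 740² = 547600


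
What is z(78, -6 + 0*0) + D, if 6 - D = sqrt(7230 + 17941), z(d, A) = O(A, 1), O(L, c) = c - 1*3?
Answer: 4 - sqrt(25171) ≈ -154.65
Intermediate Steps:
O(L, c) = -3 + c (O(L, c) = c - 3 = -3 + c)
z(d, A) = -2 (z(d, A) = -3 + 1 = -2)
D = 6 - sqrt(25171) (D = 6 - sqrt(7230 + 17941) = 6 - sqrt(25171) ≈ -152.65)
z(78, -6 + 0*0) + D = -2 + (6 - sqrt(25171)) = 4 - sqrt(25171)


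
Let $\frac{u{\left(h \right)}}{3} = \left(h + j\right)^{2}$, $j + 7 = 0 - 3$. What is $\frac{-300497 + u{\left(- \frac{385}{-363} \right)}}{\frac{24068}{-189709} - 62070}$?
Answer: $\frac{10338513132337}{2137209998187} \approx 4.8374$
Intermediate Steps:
$j = -10$ ($j = -7 + \left(0 - 3\right) = -7 - 3 = -10$)
$u{\left(h \right)} = 3 \left(-10 + h\right)^{2}$ ($u{\left(h \right)} = 3 \left(h - 10\right)^{2} = 3 \left(-10 + h\right)^{2}$)
$\frac{-300497 + u{\left(- \frac{385}{-363} \right)}}{\frac{24068}{-189709} - 62070} = \frac{-300497 + 3 \left(-10 - \frac{385}{-363}\right)^{2}}{\frac{24068}{-189709} - 62070} = \frac{-300497 + 3 \left(-10 - - \frac{35}{33}\right)^{2}}{24068 \left(- \frac{1}{189709}\right) - 62070} = \frac{-300497 + 3 \left(-10 + \frac{35}{33}\right)^{2}}{- \frac{24068}{189709} - 62070} = \frac{-300497 + 3 \left(- \frac{295}{33}\right)^{2}}{- \frac{11775261698}{189709}} = \left(-300497 + 3 \cdot \frac{87025}{1089}\right) \left(- \frac{189709}{11775261698}\right) = \left(-300497 + \frac{87025}{363}\right) \left(- \frac{189709}{11775261698}\right) = \left(- \frac{108993386}{363}\right) \left(- \frac{189709}{11775261698}\right) = \frac{10338513132337}{2137209998187}$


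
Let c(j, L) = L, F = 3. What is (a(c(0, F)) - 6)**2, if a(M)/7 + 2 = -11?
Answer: 9409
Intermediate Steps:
a(M) = -91 (a(M) = -14 + 7*(-11) = -14 - 77 = -91)
(a(c(0, F)) - 6)**2 = (-91 - 6)**2 = (-97)**2 = 9409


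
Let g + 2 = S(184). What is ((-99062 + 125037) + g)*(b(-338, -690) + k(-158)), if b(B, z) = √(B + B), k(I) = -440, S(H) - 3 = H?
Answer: -11510400 + 680160*I ≈ -1.151e+7 + 6.8016e+5*I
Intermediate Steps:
S(H) = 3 + H
b(B, z) = √2*√B (b(B, z) = √(2*B) = √2*√B)
g = 185 (g = -2 + (3 + 184) = -2 + 187 = 185)
((-99062 + 125037) + g)*(b(-338, -690) + k(-158)) = ((-99062 + 125037) + 185)*(√2*√(-338) - 440) = (25975 + 185)*(√2*(13*I*√2) - 440) = 26160*(26*I - 440) = 26160*(-440 + 26*I) = -11510400 + 680160*I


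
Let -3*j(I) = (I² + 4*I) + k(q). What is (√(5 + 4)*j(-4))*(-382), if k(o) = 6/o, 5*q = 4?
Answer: 2865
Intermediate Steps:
q = ⅘ (q = (⅕)*4 = ⅘ ≈ 0.80000)
j(I) = -5/2 - 4*I/3 - I²/3 (j(I) = -((I² + 4*I) + 6/(⅘))/3 = -((I² + 4*I) + 6*(5/4))/3 = -((I² + 4*I) + 15/2)/3 = -(15/2 + I² + 4*I)/3 = -5/2 - 4*I/3 - I²/3)
(√(5 + 4)*j(-4))*(-382) = (√(5 + 4)*(-5/2 - 4/3*(-4) - ⅓*(-4)²))*(-382) = (√9*(-5/2 + 16/3 - ⅓*16))*(-382) = (3*(-5/2 + 16/3 - 16/3))*(-382) = (3*(-5/2))*(-382) = -15/2*(-382) = 2865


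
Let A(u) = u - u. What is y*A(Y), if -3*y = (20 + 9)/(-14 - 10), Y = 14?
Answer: 0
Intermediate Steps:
y = 29/72 (y = -(20 + 9)/(3*(-14 - 10)) = -29/(3*(-24)) = -29*(-1)/(3*24) = -⅓*(-29/24) = 29/72 ≈ 0.40278)
A(u) = 0
y*A(Y) = (29/72)*0 = 0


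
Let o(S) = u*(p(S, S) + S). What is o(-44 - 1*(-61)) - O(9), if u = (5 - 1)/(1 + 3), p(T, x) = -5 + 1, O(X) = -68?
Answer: 81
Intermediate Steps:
p(T, x) = -4
u = 1 (u = 4/4 = 4*(1/4) = 1)
o(S) = -4 + S (o(S) = 1*(-4 + S) = -4 + S)
o(-44 - 1*(-61)) - O(9) = (-4 + (-44 - 1*(-61))) - 1*(-68) = (-4 + (-44 + 61)) + 68 = (-4 + 17) + 68 = 13 + 68 = 81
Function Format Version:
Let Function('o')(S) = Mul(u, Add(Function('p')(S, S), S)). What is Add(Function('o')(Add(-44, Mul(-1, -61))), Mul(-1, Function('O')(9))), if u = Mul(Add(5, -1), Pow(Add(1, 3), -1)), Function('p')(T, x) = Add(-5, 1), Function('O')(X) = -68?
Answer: 81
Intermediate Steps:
Function('p')(T, x) = -4
u = 1 (u = Mul(4, Pow(4, -1)) = Mul(4, Rational(1, 4)) = 1)
Function('o')(S) = Add(-4, S) (Function('o')(S) = Mul(1, Add(-4, S)) = Add(-4, S))
Add(Function('o')(Add(-44, Mul(-1, -61))), Mul(-1, Function('O')(9))) = Add(Add(-4, Add(-44, Mul(-1, -61))), Mul(-1, -68)) = Add(Add(-4, Add(-44, 61)), 68) = Add(Add(-4, 17), 68) = Add(13, 68) = 81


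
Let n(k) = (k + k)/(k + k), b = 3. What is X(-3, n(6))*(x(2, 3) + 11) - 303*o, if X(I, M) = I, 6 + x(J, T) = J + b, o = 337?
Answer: -102141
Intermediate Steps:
x(J, T) = -3 + J (x(J, T) = -6 + (J + 3) = -6 + (3 + J) = -3 + J)
n(k) = 1 (n(k) = (2*k)/((2*k)) = (2*k)*(1/(2*k)) = 1)
X(-3, n(6))*(x(2, 3) + 11) - 303*o = -3*((-3 + 2) + 11) - 303*337 = -3*(-1 + 11) - 102111 = -3*10 - 102111 = -30 - 102111 = -102141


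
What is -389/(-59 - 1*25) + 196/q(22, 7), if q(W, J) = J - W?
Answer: -1181/140 ≈ -8.4357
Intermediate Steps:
-389/(-59 - 1*25) + 196/q(22, 7) = -389/(-59 - 1*25) + 196/(7 - 1*22) = -389/(-59 - 25) + 196/(7 - 22) = -389/(-84) + 196/(-15) = -389*(-1/84) + 196*(-1/15) = 389/84 - 196/15 = -1181/140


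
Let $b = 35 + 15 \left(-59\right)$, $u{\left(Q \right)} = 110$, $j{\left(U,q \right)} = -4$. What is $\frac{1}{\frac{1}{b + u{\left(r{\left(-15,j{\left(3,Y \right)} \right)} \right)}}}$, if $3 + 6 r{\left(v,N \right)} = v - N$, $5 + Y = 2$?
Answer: $-740$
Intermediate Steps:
$Y = -3$ ($Y = -5 + 2 = -3$)
$r{\left(v,N \right)} = - \frac{1}{2} - \frac{N}{6} + \frac{v}{6}$ ($r{\left(v,N \right)} = - \frac{1}{2} + \frac{v - N}{6} = - \frac{1}{2} - \left(- \frac{v}{6} + \frac{N}{6}\right) = - \frac{1}{2} - \frac{N}{6} + \frac{v}{6}$)
$b = -850$ ($b = 35 - 885 = -850$)
$\frac{1}{\frac{1}{b + u{\left(r{\left(-15,j{\left(3,Y \right)} \right)} \right)}}} = \frac{1}{\frac{1}{-850 + 110}} = \frac{1}{\frac{1}{-740}} = \frac{1}{- \frac{1}{740}} = -740$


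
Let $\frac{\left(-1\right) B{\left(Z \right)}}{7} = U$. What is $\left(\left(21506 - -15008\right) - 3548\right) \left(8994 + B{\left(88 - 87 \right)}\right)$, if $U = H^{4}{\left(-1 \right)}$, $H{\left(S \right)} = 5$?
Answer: $152269954$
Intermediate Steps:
$U = 625$ ($U = 5^{4} = 625$)
$B{\left(Z \right)} = -4375$ ($B{\left(Z \right)} = \left(-7\right) 625 = -4375$)
$\left(\left(21506 - -15008\right) - 3548\right) \left(8994 + B{\left(88 - 87 \right)}\right) = \left(\left(21506 - -15008\right) - 3548\right) \left(8994 - 4375\right) = \left(\left(21506 + 15008\right) + \left(-17626 + 14078\right)\right) 4619 = \left(36514 - 3548\right) 4619 = 32966 \cdot 4619 = 152269954$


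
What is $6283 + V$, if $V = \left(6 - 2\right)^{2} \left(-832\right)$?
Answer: $-7029$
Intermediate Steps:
$V = -13312$ ($V = 4^{2} \left(-832\right) = 16 \left(-832\right) = -13312$)
$6283 + V = 6283 - 13312 = -7029$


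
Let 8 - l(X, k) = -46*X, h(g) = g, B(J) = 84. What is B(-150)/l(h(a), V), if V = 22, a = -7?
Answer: -42/157 ≈ -0.26752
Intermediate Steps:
l(X, k) = 8 + 46*X (l(X, k) = 8 - (-46)*X = 8 + 46*X)
B(-150)/l(h(a), V) = 84/(8 + 46*(-7)) = 84/(8 - 322) = 84/(-314) = 84*(-1/314) = -42/157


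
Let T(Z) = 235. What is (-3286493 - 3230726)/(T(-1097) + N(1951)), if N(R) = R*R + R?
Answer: -6517219/3808587 ≈ -1.7112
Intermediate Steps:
N(R) = R + R² (N(R) = R² + R = R + R²)
(-3286493 - 3230726)/(T(-1097) + N(1951)) = (-3286493 - 3230726)/(235 + 1951*(1 + 1951)) = -6517219/(235 + 1951*1952) = -6517219/(235 + 3808352) = -6517219/3808587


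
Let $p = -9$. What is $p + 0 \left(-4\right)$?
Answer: $-9$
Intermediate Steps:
$p + 0 \left(-4\right) = -9 + 0 \left(-4\right) = -9 + 0 = -9$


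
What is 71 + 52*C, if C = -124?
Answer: -6377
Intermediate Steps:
71 + 52*C = 71 + 52*(-124) = 71 - 6448 = -6377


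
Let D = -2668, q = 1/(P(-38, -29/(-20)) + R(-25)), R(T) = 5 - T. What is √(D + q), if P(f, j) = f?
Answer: I*√42690/4 ≈ 51.654*I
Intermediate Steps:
q = -⅛ (q = 1/(-38 + (5 - 1*(-25))) = 1/(-38 + (5 + 25)) = 1/(-38 + 30) = 1/(-8) = -⅛ ≈ -0.12500)
√(D + q) = √(-2668 - ⅛) = √(-21345/8) = I*√42690/4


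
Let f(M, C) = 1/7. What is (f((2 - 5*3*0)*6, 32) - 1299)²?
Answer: 82664464/49 ≈ 1.6870e+6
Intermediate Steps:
f(M, C) = ⅐
(f((2 - 5*3*0)*6, 32) - 1299)² = (⅐ - 1299)² = (-9092/7)² = 82664464/49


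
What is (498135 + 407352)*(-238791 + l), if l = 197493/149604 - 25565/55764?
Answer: -12526600834794786542/57934149 ≈ -2.1622e+11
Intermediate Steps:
l = 149757779/173802447 (l = 197493*(1/149604) - 25565*1/55764 = 65831/49868 - 25565/55764 = 149757779/173802447 ≈ 0.86166)
(498135 + 407352)*(-238791 + l) = (498135 + 407352)*(-238791 + 149757779/173802447) = 905487*(-41502310363798/173802447) = -12526600834794786542/57934149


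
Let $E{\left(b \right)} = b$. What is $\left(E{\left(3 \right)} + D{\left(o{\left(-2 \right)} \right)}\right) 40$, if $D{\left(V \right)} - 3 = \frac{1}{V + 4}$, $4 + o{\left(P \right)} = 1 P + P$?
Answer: $230$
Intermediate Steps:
$o{\left(P \right)} = -4 + 2 P$ ($o{\left(P \right)} = -4 + \left(1 P + P\right) = -4 + \left(P + P\right) = -4 + 2 P$)
$D{\left(V \right)} = 3 + \frac{1}{4 + V}$ ($D{\left(V \right)} = 3 + \frac{1}{V + 4} = 3 + \frac{1}{4 + V}$)
$\left(E{\left(3 \right)} + D{\left(o{\left(-2 \right)} \right)}\right) 40 = \left(3 + \frac{13 + 3 \left(-4 + 2 \left(-2\right)\right)}{4 + \left(-4 + 2 \left(-2\right)\right)}\right) 40 = \left(3 + \frac{13 + 3 \left(-4 - 4\right)}{4 - 8}\right) 40 = \left(3 + \frac{13 + 3 \left(-8\right)}{4 - 8}\right) 40 = \left(3 + \frac{13 - 24}{-4}\right) 40 = \left(3 - - \frac{11}{4}\right) 40 = \left(3 + \frac{11}{4}\right) 40 = \frac{23}{4} \cdot 40 = 230$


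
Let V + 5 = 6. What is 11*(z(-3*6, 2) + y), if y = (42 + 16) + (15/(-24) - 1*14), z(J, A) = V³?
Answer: 3905/8 ≈ 488.13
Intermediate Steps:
V = 1 (V = -5 + 6 = 1)
z(J, A) = 1 (z(J, A) = 1³ = 1)
y = 347/8 (y = 58 + (15*(-1/24) - 14) = 58 + (-5/8 - 14) = 58 - 117/8 = 347/8 ≈ 43.375)
11*(z(-3*6, 2) + y) = 11*(1 + 347/8) = 11*(355/8) = 3905/8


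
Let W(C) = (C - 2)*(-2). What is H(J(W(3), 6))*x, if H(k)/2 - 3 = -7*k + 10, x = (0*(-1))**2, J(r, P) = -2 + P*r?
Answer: 0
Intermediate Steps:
W(C) = 4 - 2*C (W(C) = (-2 + C)*(-2) = 4 - 2*C)
x = 0 (x = 0**2 = 0)
H(k) = 26 - 14*k (H(k) = 6 + 2*(-7*k + 10) = 6 + 2*(10 - 7*k) = 6 + (20 - 14*k) = 26 - 14*k)
H(J(W(3), 6))*x = (26 - 14*(-2 + 6*(4 - 2*3)))*0 = (26 - 14*(-2 + 6*(4 - 6)))*0 = (26 - 14*(-2 + 6*(-2)))*0 = (26 - 14*(-2 - 12))*0 = (26 - 14*(-14))*0 = (26 + 196)*0 = 222*0 = 0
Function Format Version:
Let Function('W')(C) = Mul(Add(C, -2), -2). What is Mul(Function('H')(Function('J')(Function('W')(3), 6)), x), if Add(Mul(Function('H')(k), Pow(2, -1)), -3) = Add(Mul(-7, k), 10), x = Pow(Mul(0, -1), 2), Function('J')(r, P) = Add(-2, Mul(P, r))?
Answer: 0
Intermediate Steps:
Function('W')(C) = Add(4, Mul(-2, C)) (Function('W')(C) = Mul(Add(-2, C), -2) = Add(4, Mul(-2, C)))
x = 0 (x = Pow(0, 2) = 0)
Function('H')(k) = Add(26, Mul(-14, k)) (Function('H')(k) = Add(6, Mul(2, Add(Mul(-7, k), 10))) = Add(6, Mul(2, Add(10, Mul(-7, k)))) = Add(6, Add(20, Mul(-14, k))) = Add(26, Mul(-14, k)))
Mul(Function('H')(Function('J')(Function('W')(3), 6)), x) = Mul(Add(26, Mul(-14, Add(-2, Mul(6, Add(4, Mul(-2, 3)))))), 0) = Mul(Add(26, Mul(-14, Add(-2, Mul(6, Add(4, -6))))), 0) = Mul(Add(26, Mul(-14, Add(-2, Mul(6, -2)))), 0) = Mul(Add(26, Mul(-14, Add(-2, -12))), 0) = Mul(Add(26, Mul(-14, -14)), 0) = Mul(Add(26, 196), 0) = Mul(222, 0) = 0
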